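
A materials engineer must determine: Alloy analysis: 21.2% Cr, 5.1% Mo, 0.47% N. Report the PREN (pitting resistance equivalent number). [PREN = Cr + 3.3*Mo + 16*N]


Apply the PREN formula: PREN = Cr + 3.3*Mo + 16*N
PREN = 21.2 + 3.3*5.1 + 16*0.47
PREN = 21.2 + 16.83 + 7.52 = 45.55

45.55


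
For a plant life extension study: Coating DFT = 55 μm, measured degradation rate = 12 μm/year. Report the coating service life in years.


Service life = thickness / degradation rate
Life = 55 / 12 = 4.6 years

4.6 years


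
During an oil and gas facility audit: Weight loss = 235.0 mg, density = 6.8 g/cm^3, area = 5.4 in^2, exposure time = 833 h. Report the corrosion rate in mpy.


Apply the mpy weight-loss relation: CR = 534 * W / (D * A * T)
Numerator: 534 * 235.0 = 125490.0
Denominator: 6.8 * 5.4 * 833 = 30587.76
CR = 125490.0 / 30587.76 = 4.1026 mpy

4.1026 mpy


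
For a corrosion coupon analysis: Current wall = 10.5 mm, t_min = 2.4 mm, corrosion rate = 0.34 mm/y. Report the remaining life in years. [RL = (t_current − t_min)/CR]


Apply the remaining-life relation: RL = (t_current − t_min) / CR
RL = (10.5 − 2.4) / 0.34 = 8.1 / 0.34 = 23.8 years

23.8 years


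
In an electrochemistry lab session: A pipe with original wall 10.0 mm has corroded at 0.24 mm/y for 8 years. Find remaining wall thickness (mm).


Remaining wall = original − CR × time
t = 10.0 − 0.24*8 = 10.0 − 1.92 = 8.08 mm

8.08 mm


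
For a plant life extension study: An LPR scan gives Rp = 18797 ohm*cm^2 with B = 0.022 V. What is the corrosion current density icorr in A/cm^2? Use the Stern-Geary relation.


Apply the Stern-Geary relation: icorr = B / Rp
icorr = 0.022 / 18797 = 1.17×10^-6 A/cm^2

1.17×10^-6 A/cm^2


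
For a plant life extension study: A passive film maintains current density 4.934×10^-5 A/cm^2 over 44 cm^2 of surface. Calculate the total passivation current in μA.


I = i_pass * A, then convert A → μA (×10^6)
I = 4.934×10^-5 * 44 * 10^6 = 2170.96 μA

2170.96 μA


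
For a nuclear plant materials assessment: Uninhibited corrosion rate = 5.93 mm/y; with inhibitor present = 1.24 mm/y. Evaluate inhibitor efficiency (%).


Apply the inhibitor-efficiency definition: IE = (CR_blank − CR_inh)/CR_blank × 100
IE = (5.93 − 1.24) / 5.93 × 100
IE = 4.69 / 5.93 × 100 = 79.1 %

79.1 %


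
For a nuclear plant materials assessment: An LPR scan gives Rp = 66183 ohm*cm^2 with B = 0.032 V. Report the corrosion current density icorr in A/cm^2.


Apply the Stern-Geary relation: icorr = B / Rp
icorr = 0.032 / 66183 = 4.835×10^-7 A/cm^2

4.835×10^-7 A/cm^2


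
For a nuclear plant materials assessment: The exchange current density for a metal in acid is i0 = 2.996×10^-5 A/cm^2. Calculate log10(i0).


i0 = 2.996×10^-5 A/cm^2
log10(i0) = -4.523

-4.523


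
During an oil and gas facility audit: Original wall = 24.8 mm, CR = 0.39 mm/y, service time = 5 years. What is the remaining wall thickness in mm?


Remaining wall = original − CR × time
t = 24.8 − 0.39*5 = 24.8 − 1.95 = 22.85 mm

22.85 mm


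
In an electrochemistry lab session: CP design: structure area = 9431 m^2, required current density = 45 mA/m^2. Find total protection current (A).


I = area * current density, then convert mA → A (÷1000)
I = 9431 * 45 / 1000 = 424.4 A

424.4 A


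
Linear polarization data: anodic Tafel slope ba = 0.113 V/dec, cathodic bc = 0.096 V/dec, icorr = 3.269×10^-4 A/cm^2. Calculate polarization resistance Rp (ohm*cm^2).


Apply the Stern-Geary equation: Rp = ba*bc / (2.303*icorr*(ba+bc))
ba*bc = 0.113*0.096 = 0.010848
ba+bc = 0.209; 2.303*icorr*(ba+bc) = 2.303*3.269×10^-4*0.209 = 1.573458×10^-4
Rp = 0.010848 / 1.573458×10^-4 = 68.94 ohm*cm^2

68.94 ohm*cm^2


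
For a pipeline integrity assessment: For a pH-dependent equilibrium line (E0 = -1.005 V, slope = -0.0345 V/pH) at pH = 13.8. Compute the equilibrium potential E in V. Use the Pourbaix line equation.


Apply the Pourbaix line equation: E = E0 + slope*pH
E = -1.005 + (-0.0345)*13.8 = -1.005 + (-0.4761) = -1.4811 V
Rounded to 4 decimal places: E = -1.4811 V

-1.4811 V


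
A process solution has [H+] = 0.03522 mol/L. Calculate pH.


pH = −log10[H+]
pH = −log10(0.03522) = 1.45

1.45


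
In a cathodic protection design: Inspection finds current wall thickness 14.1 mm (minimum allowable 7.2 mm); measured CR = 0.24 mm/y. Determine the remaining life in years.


Apply the remaining-life relation: RL = (t_current − t_min) / CR
RL = (14.1 − 7.2) / 0.24 = 6.9 / 0.24 = 28.8 years

28.8 years


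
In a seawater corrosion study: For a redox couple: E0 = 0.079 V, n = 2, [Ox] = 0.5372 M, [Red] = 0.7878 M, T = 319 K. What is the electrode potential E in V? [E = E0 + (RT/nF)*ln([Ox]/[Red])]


Apply the Nernst equation: E = E0 + (RT/nF)*ln([Ox]/[Red])
Step 1: RT/nF = 8.314*319/(2*96485) = 0.01374393 V
Step 2: [Ox]/[Red] = 0.5372/0.7878 = 0.681899
Step 3: ln(0.681899) = -0.382874
Step 4: correction = 0.01374393 * -0.382874 = -0.0053 V
E = 0.079 + -0.0053 = 0.0737 V

0.0737 V


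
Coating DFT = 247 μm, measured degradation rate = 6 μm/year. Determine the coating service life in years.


Service life = thickness / degradation rate
Life = 247 / 6 = 41.2 years

41.2 years


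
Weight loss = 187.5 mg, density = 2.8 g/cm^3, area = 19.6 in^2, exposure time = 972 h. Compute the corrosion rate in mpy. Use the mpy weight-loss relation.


Apply the mpy weight-loss relation: CR = 534 * W / (D * A * T)
Numerator: 534 * 187.5 = 100125.0
Denominator: 2.8 * 19.6 * 972 = 53343.36
CR = 100125.0 / 53343.36 = 1.877 mpy

1.877 mpy


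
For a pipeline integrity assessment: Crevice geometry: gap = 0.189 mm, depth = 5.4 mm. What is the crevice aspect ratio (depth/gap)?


Aspect ratio = depth / gap
Ratio = 5.4 / 0.189 = 28.6

28.6


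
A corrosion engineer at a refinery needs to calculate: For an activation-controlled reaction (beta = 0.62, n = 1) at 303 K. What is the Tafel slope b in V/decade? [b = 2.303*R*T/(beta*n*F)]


Apply the Tafel slope relation: b = 2.303*R*T/(beta*n*F)
Numerator: 2.303 * 8.314 * 303 = 5801.58
Denominator: 0.62 * 1 * 96485 = 59820.7
b = 5801.58 / 59820.7 = 0.097 V/decade

0.097 V/decade


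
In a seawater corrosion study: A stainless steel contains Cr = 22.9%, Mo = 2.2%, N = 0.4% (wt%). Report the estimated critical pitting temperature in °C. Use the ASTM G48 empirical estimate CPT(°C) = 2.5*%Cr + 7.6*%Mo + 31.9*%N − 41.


Apply the ASTM G48 empirical CPT estimate: CPT(°C) = 2.5*%Cr + 7.6*%Mo + 31.9*%N − 41
2.5*22.9 = 57.25; 7.6*2.2 = 16.72; 31.9*0.4 = 12.76
CPT = 57.25 + 16.72 + 12.76 − 41 = 45.73 °C
Rounded to 0.1 °C: CPT ≈ 45.7 °C

45.7 °C


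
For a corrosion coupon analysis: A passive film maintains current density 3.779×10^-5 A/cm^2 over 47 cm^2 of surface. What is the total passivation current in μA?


I = i_pass * A, then convert A → μA (×10^6)
I = 3.779×10^-5 * 47 * 10^6 = 1776.13 μA

1776.13 μA


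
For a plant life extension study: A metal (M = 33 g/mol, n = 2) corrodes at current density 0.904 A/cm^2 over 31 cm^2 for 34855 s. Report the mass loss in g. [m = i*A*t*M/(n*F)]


Apply Faraday's law: m = i*A*t*M / (n*F)
Total charge passed Q = i*A*t = 0.904*31*34855 = 976776.52 C
m = Q*M/(n*F) = 976776.52*33/(2*96485) = 167.0396 g

167.0396 g


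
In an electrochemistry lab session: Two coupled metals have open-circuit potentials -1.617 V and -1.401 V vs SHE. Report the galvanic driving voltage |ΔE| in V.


Driving voltage is the absolute potential difference.
|ΔE| = |-1.617 − (-1.401)| = 0.216 V

0.216 V


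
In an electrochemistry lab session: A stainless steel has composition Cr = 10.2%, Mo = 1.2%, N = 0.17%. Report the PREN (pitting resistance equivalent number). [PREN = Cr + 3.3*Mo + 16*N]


Apply the PREN formula: PREN = Cr + 3.3*Mo + 16*N
PREN = 10.2 + 3.3*1.2 + 16*0.17
PREN = 10.2 + 3.96 + 2.72 = 16.88

16.88


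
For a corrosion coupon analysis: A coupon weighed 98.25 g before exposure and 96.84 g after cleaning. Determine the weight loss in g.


Weight loss = initial − final
WL = 98.25 − 96.84 = 1.41 g

1.41 g


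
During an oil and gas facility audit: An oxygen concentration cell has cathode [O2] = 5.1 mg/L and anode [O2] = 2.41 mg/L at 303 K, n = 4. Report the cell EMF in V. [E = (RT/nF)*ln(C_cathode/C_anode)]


Apply the Nernst concentration-cell relation: E = (RT/nF)*ln(C_cathode/C_anode)
RT/nF = 8.314*303/(4*96485) = 0.00652729 V
ln(5.1/2.41) = 0.74961
E = 0.00652729 * 0.74961 = 0.00489 V

0.00489 V


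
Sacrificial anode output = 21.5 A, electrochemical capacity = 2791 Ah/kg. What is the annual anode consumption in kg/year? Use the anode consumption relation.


Annual consumption = current * hours per year / capacity
Rate = 21.5 * 8760 / 2791 = 67.5 kg/year

67.5 kg/year


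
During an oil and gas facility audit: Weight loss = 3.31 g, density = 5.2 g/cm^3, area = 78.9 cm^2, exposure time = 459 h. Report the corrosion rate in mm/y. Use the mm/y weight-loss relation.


Apply the mm/y weight-loss relation: CR = 87600 * W / (D * A * T)
Numerator: 87600 * 3.31 = 289956.0
Denominator: 5.2 * 78.9 * 459 = 188318.52
CR = 289956.0 / 188318.52 = 1.5397 mm/y

1.5397 mm/y


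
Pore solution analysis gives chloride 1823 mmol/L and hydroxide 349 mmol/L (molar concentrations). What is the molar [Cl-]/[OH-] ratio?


Threshold parameter = [Cl-] / [OH-] (molar basis; both in mmol/L, so units cancel)
Ratio = 1823 / 349 = 5.22

5.22


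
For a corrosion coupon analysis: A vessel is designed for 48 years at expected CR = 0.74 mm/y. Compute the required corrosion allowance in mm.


Corrosion allowance = CR × design life
CA = 0.74 * 48 = 35.52 mm

35.52 mm


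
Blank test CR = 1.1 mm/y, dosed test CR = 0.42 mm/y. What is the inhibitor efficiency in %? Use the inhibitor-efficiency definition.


Apply the inhibitor-efficiency definition: IE = (CR_blank − CR_inh)/CR_blank × 100
IE = (1.1 − 0.42) / 1.1 × 100
IE = 0.68 / 1.1 × 100 = 61.8 %

61.8 %


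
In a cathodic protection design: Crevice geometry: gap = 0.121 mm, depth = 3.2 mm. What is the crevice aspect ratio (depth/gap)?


Aspect ratio = depth / gap
Ratio = 3.2 / 0.121 = 26.4

26.4


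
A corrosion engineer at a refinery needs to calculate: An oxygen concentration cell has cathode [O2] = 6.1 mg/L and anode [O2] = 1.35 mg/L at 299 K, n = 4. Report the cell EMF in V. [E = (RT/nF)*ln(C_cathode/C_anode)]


Apply the Nernst concentration-cell relation: E = (RT/nF)*ln(C_cathode/C_anode)
RT/nF = 8.314*299/(4*96485) = 0.00644112 V
ln(6.1/1.35) = 1.50818
E = 0.00644112 * 1.50818 = 0.00971 V

0.00971 V


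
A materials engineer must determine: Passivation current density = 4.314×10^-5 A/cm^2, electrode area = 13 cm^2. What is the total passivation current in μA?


I = i_pass * A, then convert A → μA (×10^6)
I = 4.314×10^-5 * 13 * 10^6 = 560.82 μA

560.82 μA


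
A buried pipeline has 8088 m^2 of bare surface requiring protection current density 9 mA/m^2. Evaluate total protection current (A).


I = area * current density, then convert mA → A (÷1000)
I = 8088 * 9 / 1000 = 72.79 A

72.79 A


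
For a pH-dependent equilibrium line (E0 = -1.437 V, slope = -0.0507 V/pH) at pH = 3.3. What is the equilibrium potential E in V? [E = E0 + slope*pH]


Apply the Pourbaix line equation: E = E0 + slope*pH
E = -1.437 + (-0.0507)*3.3 = -1.437 + (-0.16731) = -1.60431 V
Rounded to 4 decimal places: E = -1.6043 V

-1.6043 V


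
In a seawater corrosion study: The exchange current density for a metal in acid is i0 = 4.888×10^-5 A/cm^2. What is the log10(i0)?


i0 = 4.888×10^-5 A/cm^2
log10(i0) = -4.311

-4.311


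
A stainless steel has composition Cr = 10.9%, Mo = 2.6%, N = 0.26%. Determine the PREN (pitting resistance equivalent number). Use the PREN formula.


Apply the PREN formula: PREN = Cr + 3.3*Mo + 16*N
PREN = 10.9 + 3.3*2.6 + 16*0.26
PREN = 10.9 + 8.58 + 4.16 = 23.64

23.64


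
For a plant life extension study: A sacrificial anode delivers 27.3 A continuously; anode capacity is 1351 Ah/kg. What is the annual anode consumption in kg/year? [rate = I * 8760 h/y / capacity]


Annual consumption = current * hours per year / capacity
Rate = 27.3 * 8760 / 1351 = 177.0 kg/year

177.0 kg/year


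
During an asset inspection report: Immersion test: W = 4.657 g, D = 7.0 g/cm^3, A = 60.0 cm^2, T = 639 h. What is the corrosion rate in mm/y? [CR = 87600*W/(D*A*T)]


Apply the mm/y weight-loss relation: CR = 87600 * W / (D * A * T)
Numerator: 87600 * 4.657 = 407953.2
Denominator: 7.0 * 60.0 * 639 = 268380.0
CR = 407953.2 / 268380.0 = 1.520058 mm/y

1.520058 mm/y


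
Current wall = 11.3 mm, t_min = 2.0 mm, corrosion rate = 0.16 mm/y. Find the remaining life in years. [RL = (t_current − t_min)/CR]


Apply the remaining-life relation: RL = (t_current − t_min) / CR
RL = (11.3 − 2.0) / 0.16 = 9.3 / 0.16 = 58.1 years

58.1 years


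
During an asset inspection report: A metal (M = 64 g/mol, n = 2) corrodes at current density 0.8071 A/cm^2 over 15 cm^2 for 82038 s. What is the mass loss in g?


Apply Faraday's law: m = i*A*t*M / (n*F)
Total charge passed Q = i*A*t = 0.8071*15*82038 = 993193.047 C
m = Q*M/(n*F) = 993193.047*64/(2*96485) = 329.40019 g

329.40019 g


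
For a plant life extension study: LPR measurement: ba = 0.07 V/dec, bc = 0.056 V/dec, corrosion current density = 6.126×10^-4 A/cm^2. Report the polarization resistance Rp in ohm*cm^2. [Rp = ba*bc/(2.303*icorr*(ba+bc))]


Apply the Stern-Geary equation: Rp = ba*bc / (2.303*icorr*(ba+bc))
ba*bc = 0.07*0.056 = 0.00392
ba+bc = 0.126; 2.303*icorr*(ba+bc) = 2.303*6.126×10^-4*0.126 = 1.7776304×10^-4
Rp = 0.00392 / 1.7776304×10^-4 = 22.05 ohm*cm^2

22.05 ohm*cm^2


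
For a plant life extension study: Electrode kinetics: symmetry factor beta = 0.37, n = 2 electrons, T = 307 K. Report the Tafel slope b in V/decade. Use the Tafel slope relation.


Apply the Tafel slope relation: b = 2.303*R*T/(beta*n*F)
Numerator: 2.303 * 8.314 * 307 = 5878.17
Denominator: 0.37 * 2 * 96485 = 71398.9
b = 5878.17 / 71398.9 = 0.082 V/decade

0.082 V/decade


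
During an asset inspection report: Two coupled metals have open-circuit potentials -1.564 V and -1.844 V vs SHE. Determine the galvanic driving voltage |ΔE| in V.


Driving voltage is the absolute potential difference.
|ΔE| = |-1.564 − (-1.844)| = 0.28 V

0.28 V


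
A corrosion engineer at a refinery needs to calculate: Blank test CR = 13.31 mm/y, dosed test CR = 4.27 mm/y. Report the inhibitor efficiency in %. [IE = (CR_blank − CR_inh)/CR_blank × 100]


Apply the inhibitor-efficiency definition: IE = (CR_blank − CR_inh)/CR_blank × 100
IE = (13.31 − 4.27) / 13.31 × 100
IE = 9.04 / 13.31 × 100 = 67.9 %

67.9 %


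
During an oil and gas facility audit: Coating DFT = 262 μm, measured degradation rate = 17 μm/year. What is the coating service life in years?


Service life = thickness / degradation rate
Life = 262 / 17 = 15.4 years

15.4 years


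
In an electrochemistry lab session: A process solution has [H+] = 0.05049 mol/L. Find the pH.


pH = −log10[H+]
pH = −log10(0.05049) = 1.3

1.3


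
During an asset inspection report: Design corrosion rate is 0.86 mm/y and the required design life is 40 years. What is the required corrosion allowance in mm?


Corrosion allowance = CR × design life
CA = 0.86 * 40 = 34.4 mm

34.4 mm


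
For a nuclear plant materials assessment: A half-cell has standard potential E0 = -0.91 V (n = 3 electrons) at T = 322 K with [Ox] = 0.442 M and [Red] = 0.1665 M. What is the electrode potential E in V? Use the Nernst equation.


Apply the Nernst equation: E = E0 + (RT/nF)*ln([Ox]/[Red])
Step 1: RT/nF = 8.314*322/(3*96485) = 0.00924879 V
Step 2: [Ox]/[Red] = 0.442/0.1665 = 2.654655
Step 3: ln(2.654655) = 0.976315
Step 4: correction = 0.00924879 * 0.976315 = 0.009 V
E = -0.91 + 0.009 = -0.901 V

-0.901 V


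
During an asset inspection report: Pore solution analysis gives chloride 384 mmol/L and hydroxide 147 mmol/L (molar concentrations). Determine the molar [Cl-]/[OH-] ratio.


Threshold parameter = [Cl-] / [OH-] (molar basis; both in mmol/L, so units cancel)
Ratio = 384 / 147 = 2.61

2.61


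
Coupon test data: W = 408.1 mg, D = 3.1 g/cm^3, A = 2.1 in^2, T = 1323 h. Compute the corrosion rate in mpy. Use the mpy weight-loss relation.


Apply the mpy weight-loss relation: CR = 534 * W / (D * A * T)
Numerator: 534 * 408.1 = 217925.4
Denominator: 3.1 * 2.1 * 1323 = 8612.73
CR = 217925.4 / 8612.73 = 25.3027 mpy

25.3027 mpy


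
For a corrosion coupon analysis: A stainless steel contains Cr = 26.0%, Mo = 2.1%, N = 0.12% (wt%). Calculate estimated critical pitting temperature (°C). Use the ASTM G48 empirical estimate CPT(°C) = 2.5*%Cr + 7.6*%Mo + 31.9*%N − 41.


Apply the ASTM G48 empirical CPT estimate: CPT(°C) = 2.5*%Cr + 7.6*%Mo + 31.9*%N − 41
2.5*26.0 = 65; 7.6*2.1 = 15.96; 31.9*0.12 = 3.828
CPT = 65 + 15.96 + 3.828 − 41 = 43.788 °C
Rounded to 0.1 °C: CPT ≈ 43.8 °C

43.8 °C


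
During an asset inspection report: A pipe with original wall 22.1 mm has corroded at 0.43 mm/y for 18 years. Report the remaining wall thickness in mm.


Remaining wall = original − CR × time
t = 22.1 − 0.43*18 = 22.1 − 7.74 = 14.36 mm

14.36 mm


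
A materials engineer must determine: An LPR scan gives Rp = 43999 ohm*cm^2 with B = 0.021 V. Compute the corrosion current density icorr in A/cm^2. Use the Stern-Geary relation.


Apply the Stern-Geary relation: icorr = B / Rp
icorr = 0.021 / 43999 = 4.773×10^-7 A/cm^2

4.773×10^-7 A/cm^2


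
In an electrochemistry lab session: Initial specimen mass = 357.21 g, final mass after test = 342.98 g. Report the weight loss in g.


Weight loss = initial − final
WL = 357.21 − 342.98 = 14.23 g

14.23 g


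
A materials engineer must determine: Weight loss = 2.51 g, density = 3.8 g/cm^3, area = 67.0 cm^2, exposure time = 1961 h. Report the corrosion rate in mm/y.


Apply the mm/y weight-loss relation: CR = 87600 * W / (D * A * T)
Numerator: 87600 * 2.51 = 219876.0
Denominator: 3.8 * 67.0 * 1961 = 499270.6
CR = 219876.0 / 499270.6 = 0.4404 mm/y

0.4404 mm/y


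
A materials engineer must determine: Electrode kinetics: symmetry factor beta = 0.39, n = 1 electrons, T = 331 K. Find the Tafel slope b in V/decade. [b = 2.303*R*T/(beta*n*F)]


Apply the Tafel slope relation: b = 2.303*R*T/(beta*n*F)
Numerator: 2.303 * 8.314 * 331 = 6337.7
Denominator: 0.39 * 1 * 96485 = 37629.15
b = 6337.7 / 37629.15 = 0.168 V/decade

0.168 V/decade


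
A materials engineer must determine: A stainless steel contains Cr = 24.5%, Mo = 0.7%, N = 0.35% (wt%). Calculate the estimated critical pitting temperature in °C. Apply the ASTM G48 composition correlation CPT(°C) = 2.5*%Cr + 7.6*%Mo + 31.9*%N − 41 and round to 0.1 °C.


Apply the ASTM G48 empirical CPT estimate: CPT(°C) = 2.5*%Cr + 7.6*%Mo + 31.9*%N − 41
2.5*24.5 = 61.25; 7.6*0.7 = 5.32; 31.9*0.35 = 11.165
CPT = 61.25 + 5.32 + 11.165 − 41 = 36.735 °C
Rounded to 0.1 °C: CPT ≈ 36.7 °C

36.7 °C


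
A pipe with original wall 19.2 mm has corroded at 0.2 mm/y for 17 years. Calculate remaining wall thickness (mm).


Remaining wall = original − CR × time
t = 19.2 − 0.2*17 = 19.2 − 3.4 = 15.8 mm

15.8 mm


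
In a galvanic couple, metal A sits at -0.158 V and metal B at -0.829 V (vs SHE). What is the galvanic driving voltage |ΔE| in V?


Driving voltage is the absolute potential difference.
|ΔE| = |-0.158 − (-0.829)| = 0.671 V

0.671 V


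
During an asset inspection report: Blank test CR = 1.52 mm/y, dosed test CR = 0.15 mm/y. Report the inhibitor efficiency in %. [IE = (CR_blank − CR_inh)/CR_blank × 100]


Apply the inhibitor-efficiency definition: IE = (CR_blank − CR_inh)/CR_blank × 100
IE = (1.52 − 0.15) / 1.52 × 100
IE = 1.37 / 1.52 × 100 = 90.1 %

90.1 %


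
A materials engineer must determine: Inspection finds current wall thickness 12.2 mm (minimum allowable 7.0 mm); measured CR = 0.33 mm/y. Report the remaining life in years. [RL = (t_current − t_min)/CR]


Apply the remaining-life relation: RL = (t_current − t_min) / CR
RL = (12.2 − 7.0) / 0.33 = 5.2 / 0.33 = 15.8 years

15.8 years


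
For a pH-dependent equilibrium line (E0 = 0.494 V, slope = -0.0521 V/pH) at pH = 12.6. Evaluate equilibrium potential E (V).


Apply the Pourbaix line equation: E = E0 + slope*pH
E = 0.494 + (-0.0521)*12.6 = 0.494 + (-0.65646) = -0.16246 V
Rounded to 3 decimal places: E = -0.162 V

-0.162 V


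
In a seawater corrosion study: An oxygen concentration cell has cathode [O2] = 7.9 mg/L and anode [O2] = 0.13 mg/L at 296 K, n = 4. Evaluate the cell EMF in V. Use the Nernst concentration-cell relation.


Apply the Nernst concentration-cell relation: E = (RT/nF)*ln(C_cathode/C_anode)
RT/nF = 8.314*296/(4*96485) = 0.00637649 V
ln(7.9/0.13) = 4.10708
E = 0.00637649 * 4.10708 = 0.02619 V

0.02619 V


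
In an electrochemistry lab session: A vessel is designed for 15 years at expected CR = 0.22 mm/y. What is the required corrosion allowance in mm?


Corrosion allowance = CR × design life
CA = 0.22 * 15 = 3.3 mm

3.3 mm


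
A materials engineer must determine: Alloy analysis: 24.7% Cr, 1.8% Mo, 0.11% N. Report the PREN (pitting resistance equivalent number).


Apply the PREN formula: PREN = Cr + 3.3*Mo + 16*N
PREN = 24.7 + 3.3*1.8 + 16*0.11
PREN = 24.7 + 5.94 + 1.76 = 32.4

32.4


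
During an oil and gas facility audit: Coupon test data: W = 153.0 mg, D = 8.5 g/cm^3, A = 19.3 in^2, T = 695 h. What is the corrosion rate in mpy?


Apply the mpy weight-loss relation: CR = 534 * W / (D * A * T)
Numerator: 534 * 153.0 = 81702.0
Denominator: 8.5 * 19.3 * 695 = 114014.75
CR = 81702.0 / 114014.75 = 0.71659 mpy

0.71659 mpy


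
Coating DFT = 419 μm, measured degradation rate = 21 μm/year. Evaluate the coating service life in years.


Service life = thickness / degradation rate
Life = 419 / 21 = 20.0 years

20.0 years


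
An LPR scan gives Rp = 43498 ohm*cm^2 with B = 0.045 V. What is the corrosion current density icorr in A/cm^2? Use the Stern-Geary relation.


Apply the Stern-Geary relation: icorr = B / Rp
icorr = 0.045 / 43498 = 1.035×10^-6 A/cm^2

1.035×10^-6 A/cm^2


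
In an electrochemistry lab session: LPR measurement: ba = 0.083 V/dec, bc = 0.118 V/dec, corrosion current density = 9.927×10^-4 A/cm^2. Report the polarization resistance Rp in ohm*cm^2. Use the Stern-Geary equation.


Apply the Stern-Geary equation: Rp = ba*bc / (2.303*icorr*(ba+bc))
ba*bc = 0.083*0.118 = 0.009794
ba+bc = 0.201; 2.303*icorr*(ba+bc) = 2.303*9.927×10^-4*0.201 = 4.5952381×10^-4
Rp = 0.009794 / 4.5952381×10^-4 = 21.31 ohm*cm^2

21.31 ohm*cm^2


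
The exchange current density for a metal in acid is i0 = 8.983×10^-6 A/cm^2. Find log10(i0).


i0 = 8.983×10^-6 A/cm^2
log10(i0) = -5.047

-5.047


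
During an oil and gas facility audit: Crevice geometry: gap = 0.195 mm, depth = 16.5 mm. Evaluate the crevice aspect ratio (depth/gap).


Aspect ratio = depth / gap
Ratio = 16.5 / 0.195 = 84.6

84.6


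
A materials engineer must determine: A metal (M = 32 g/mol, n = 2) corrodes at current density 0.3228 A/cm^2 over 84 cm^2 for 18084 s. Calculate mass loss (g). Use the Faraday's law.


Apply Faraday's law: m = i*A*t*M / (n*F)
Total charge passed Q = i*A*t = 0.3228*84*18084 = 490351.2768 C
m = Q*M/(n*F) = 490351.2768*32/(2*96485) = 81.31441 g

81.31441 g


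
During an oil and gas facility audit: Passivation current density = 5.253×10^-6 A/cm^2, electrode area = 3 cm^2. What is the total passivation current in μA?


I = i_pass * A, then convert A → μA (×10^6)
I = 5.253×10^-6 * 3 * 10^6 = 15.76 μA

15.76 μA


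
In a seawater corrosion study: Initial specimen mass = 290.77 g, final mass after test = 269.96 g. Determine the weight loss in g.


Weight loss = initial − final
WL = 290.77 − 269.96 = 20.81 g

20.81 g


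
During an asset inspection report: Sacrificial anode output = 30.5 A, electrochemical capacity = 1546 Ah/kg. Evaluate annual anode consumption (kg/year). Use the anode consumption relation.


Annual consumption = current * hours per year / capacity
Rate = 30.5 * 8760 / 1546 = 172.8 kg/year

172.8 kg/year


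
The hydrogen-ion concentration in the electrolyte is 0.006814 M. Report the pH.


pH = −log10[H+]
pH = −log10(0.006814) = 2.17

2.17


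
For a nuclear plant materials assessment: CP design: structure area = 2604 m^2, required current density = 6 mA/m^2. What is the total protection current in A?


I = area * current density, then convert mA → A (÷1000)
I = 2604 * 6 / 1000 = 15.62 A

15.62 A


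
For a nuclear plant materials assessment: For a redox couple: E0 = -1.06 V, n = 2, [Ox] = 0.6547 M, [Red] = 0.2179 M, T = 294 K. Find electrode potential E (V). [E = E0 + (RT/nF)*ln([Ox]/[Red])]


Apply the Nernst equation: E = E0 + (RT/nF)*ln([Ox]/[Red])
Step 1: RT/nF = 8.314*294/(2*96485) = 0.01266682 V
Step 2: [Ox]/[Red] = 0.6547/0.2179 = 3.004589
Step 3: ln(3.004589) = 1.100141
Step 4: correction = 0.01266682 * 1.100141 = 0.0139 V
E = -1.06 + 0.0139 = -1.0461 V

-1.0461 V


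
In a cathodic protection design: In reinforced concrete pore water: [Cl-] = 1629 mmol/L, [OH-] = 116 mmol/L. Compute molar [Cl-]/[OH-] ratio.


Threshold parameter = [Cl-] / [OH-] (molar basis; both in mmol/L, so units cancel)
Ratio = 1629 / 116 = 14.04

14.04


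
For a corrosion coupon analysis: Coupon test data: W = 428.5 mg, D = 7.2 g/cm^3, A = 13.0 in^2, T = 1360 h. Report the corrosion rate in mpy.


Apply the mpy weight-loss relation: CR = 534 * W / (D * A * T)
Numerator: 534 * 428.5 = 228819.0
Denominator: 7.2 * 13.0 * 1360 = 127296.0
CR = 228819.0 / 127296.0 = 1.7975 mpy

1.7975 mpy


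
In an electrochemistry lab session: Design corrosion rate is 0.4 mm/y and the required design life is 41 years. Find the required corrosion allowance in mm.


Corrosion allowance = CR × design life
CA = 0.4 * 41 = 16.4 mm

16.4 mm


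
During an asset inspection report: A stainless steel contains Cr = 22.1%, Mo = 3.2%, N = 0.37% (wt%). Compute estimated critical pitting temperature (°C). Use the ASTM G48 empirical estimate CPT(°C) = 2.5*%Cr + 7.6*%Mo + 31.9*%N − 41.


Apply the ASTM G48 empirical CPT estimate: CPT(°C) = 2.5*%Cr + 7.6*%Mo + 31.9*%N − 41
2.5*22.1 = 55.25; 7.6*3.2 = 24.32; 31.9*0.37 = 11.803
CPT = 55.25 + 24.32 + 11.803 − 41 = 50.373 °C
Rounded to 0.1 °C: CPT ≈ 50.4 °C

50.4 °C


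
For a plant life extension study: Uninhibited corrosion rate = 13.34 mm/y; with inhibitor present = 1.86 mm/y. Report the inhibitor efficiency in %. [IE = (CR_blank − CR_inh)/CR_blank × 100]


Apply the inhibitor-efficiency definition: IE = (CR_blank − CR_inh)/CR_blank × 100
IE = (13.34 − 1.86) / 13.34 × 100
IE = 11.48 / 13.34 × 100 = 86.1 %

86.1 %


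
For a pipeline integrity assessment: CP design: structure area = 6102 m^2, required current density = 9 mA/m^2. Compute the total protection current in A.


I = area * current density, then convert mA → A (÷1000)
I = 6102 * 9 / 1000 = 54.92 A

54.92 A


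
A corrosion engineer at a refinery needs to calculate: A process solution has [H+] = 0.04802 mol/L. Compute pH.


pH = −log10[H+]
pH = −log10(0.04802) = 1.32

1.32


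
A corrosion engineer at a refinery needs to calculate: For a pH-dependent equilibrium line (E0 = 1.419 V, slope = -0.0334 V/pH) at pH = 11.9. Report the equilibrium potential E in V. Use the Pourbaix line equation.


Apply the Pourbaix line equation: E = E0 + slope*pH
E = 1.419 + (-0.0334)*11.9 = 1.419 + (-0.39746) = 1.02154 V
Rounded to 4 decimal places: E = 1.0215 V

1.0215 V


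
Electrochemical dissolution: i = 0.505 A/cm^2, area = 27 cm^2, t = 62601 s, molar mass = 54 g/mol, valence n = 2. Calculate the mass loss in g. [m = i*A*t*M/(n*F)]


Apply Faraday's law: m = i*A*t*M / (n*F)
Total charge passed Q = i*A*t = 0.505*27*62601 = 853564.635 C
m = Q*M/(n*F) = 853564.635*54/(2*96485) = 238.85832 g

238.85832 g


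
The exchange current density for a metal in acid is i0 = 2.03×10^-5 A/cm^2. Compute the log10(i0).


i0 = 2.03×10^-5 A/cm^2
log10(i0) = -4.693

-4.693


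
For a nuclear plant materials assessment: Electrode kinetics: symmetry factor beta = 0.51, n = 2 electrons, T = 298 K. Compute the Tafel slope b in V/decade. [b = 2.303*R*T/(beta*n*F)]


Apply the Tafel slope relation: b = 2.303*R*T/(beta*n*F)
Numerator: 2.303 * 8.314 * 298 = 5705.85
Denominator: 0.51 * 2 * 96485 = 98414.7
b = 5705.85 / 98414.7 = 0.058 V/decade

0.058 V/decade


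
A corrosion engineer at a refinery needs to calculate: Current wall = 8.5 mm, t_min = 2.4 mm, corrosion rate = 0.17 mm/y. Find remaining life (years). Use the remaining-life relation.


Apply the remaining-life relation: RL = (t_current − t_min) / CR
RL = (8.5 − 2.4) / 0.17 = 6.1 / 0.17 = 35.9 years

35.9 years


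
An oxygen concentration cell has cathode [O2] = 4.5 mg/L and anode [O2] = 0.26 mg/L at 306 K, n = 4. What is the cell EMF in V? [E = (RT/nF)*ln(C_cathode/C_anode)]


Apply the Nernst concentration-cell relation: E = (RT/nF)*ln(C_cathode/C_anode)
RT/nF = 8.314*306/(4*96485) = 0.00659192 V
ln(4.5/0.26) = 2.85115
E = 0.00659192 * 2.85115 = 0.01879 V

0.01879 V


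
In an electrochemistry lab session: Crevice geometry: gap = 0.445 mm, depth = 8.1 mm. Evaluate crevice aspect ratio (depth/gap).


Aspect ratio = depth / gap
Ratio = 8.1 / 0.445 = 18.2

18.2


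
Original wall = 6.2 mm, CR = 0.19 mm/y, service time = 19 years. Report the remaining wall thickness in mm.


Remaining wall = original − CR × time
t = 6.2 − 0.19*19 = 6.2 − 3.61 = 2.59 mm

2.59 mm


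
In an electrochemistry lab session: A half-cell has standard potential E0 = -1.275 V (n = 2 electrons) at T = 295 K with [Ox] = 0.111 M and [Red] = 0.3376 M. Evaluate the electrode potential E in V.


Apply the Nernst equation: E = E0 + (RT/nF)*ln([Ox]/[Red])
Step 1: RT/nF = 8.314*295/(2*96485) = 0.0127099 V
Step 2: [Ox]/[Red] = 0.111/0.3376 = 0.328791
Step 3: ln(0.328791) = -1.112333
Step 4: correction = 0.0127099 * -1.112333 = -0.014 V
E = -1.275 + -0.014 = -1.289 V

-1.289 V


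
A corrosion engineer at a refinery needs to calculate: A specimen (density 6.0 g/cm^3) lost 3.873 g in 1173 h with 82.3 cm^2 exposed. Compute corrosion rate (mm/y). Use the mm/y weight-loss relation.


Apply the mm/y weight-loss relation: CR = 87600 * W / (D * A * T)
Numerator: 87600 * 3.873 = 339274.8
Denominator: 6.0 * 82.3 * 1173 = 579227.4
CR = 339274.8 / 579227.4 = 0.58574 mm/y

0.58574 mm/y


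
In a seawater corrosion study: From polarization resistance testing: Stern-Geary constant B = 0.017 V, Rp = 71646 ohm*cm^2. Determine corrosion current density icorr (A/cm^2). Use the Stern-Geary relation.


Apply the Stern-Geary relation: icorr = B / Rp
icorr = 0.017 / 71646 = 2.373×10^-7 A/cm^2

2.373×10^-7 A/cm^2


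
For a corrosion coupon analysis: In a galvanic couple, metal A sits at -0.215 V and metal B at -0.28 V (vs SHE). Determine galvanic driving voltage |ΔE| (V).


Driving voltage is the absolute potential difference.
|ΔE| = |-0.215 − (-0.28)| = 0.065 V

0.065 V


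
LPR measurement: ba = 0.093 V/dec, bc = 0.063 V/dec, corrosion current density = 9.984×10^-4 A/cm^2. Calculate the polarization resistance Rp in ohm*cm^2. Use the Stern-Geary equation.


Apply the Stern-Geary equation: Rp = ba*bc / (2.303*icorr*(ba+bc))
ba*bc = 0.093*0.063 = 0.005859
ba+bc = 0.156; 2.303*icorr*(ba+bc) = 2.303*9.984×10^-4*0.156 = 3.5869317×10^-4
Rp = 0.005859 / 3.5869317×10^-4 = 16.3 ohm*cm^2

16.3 ohm*cm^2


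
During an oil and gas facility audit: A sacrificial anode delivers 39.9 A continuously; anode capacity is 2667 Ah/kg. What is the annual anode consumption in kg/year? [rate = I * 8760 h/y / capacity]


Annual consumption = current * hours per year / capacity
Rate = 39.9 * 8760 / 2667 = 131.1 kg/year

131.1 kg/year


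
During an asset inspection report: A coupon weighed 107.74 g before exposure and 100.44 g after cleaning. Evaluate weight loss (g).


Weight loss = initial − final
WL = 107.74 − 100.44 = 7.3 g

7.3 g


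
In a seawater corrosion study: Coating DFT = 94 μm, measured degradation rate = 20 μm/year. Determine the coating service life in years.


Service life = thickness / degradation rate
Life = 94 / 20 = 4.7 years

4.7 years


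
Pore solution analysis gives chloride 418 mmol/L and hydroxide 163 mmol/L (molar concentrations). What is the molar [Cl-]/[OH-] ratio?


Threshold parameter = [Cl-] / [OH-] (molar basis; both in mmol/L, so units cancel)
Ratio = 418 / 163 = 2.56

2.56


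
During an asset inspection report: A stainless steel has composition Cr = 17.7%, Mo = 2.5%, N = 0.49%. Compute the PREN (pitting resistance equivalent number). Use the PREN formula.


Apply the PREN formula: PREN = Cr + 3.3*Mo + 16*N
PREN = 17.7 + 3.3*2.5 + 16*0.49
PREN = 17.7 + 8.25 + 7.84 = 33.79

33.79


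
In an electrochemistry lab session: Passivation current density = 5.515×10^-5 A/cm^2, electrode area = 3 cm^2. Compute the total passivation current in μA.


I = i_pass * A, then convert A → μA (×10^6)
I = 5.515×10^-5 * 3 * 10^6 = 165.45 μA

165.45 μA


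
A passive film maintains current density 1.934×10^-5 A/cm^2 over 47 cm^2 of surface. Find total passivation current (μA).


I = i_pass * A, then convert A → μA (×10^6)
I = 1.934×10^-5 * 47 * 10^6 = 908.98 μA

908.98 μA


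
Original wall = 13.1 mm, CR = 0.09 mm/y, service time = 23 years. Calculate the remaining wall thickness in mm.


Remaining wall = original − CR × time
t = 13.1 − 0.09*23 = 13.1 − 2.07 = 11.03 mm

11.03 mm


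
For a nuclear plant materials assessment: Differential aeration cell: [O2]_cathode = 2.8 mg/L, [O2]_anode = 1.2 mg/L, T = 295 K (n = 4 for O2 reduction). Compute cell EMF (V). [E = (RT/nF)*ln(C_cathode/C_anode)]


Apply the Nernst concentration-cell relation: E = (RT/nF)*ln(C_cathode/C_anode)
RT/nF = 8.314*295/(4*96485) = 0.00635495 V
ln(2.8/1.2) = 0.8473
E = 0.00635495 * 0.8473 = 0.00538 V

0.00538 V


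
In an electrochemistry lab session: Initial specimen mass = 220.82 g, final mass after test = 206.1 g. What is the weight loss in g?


Weight loss = initial − final
WL = 220.82 − 206.1 = 14.72 g

14.72 g


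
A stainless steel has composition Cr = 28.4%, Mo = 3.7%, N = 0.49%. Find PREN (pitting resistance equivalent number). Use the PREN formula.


Apply the PREN formula: PREN = Cr + 3.3*Mo + 16*N
PREN = 28.4 + 3.3*3.7 + 16*0.49
PREN = 28.4 + 12.21 + 7.84 = 48.45

48.45


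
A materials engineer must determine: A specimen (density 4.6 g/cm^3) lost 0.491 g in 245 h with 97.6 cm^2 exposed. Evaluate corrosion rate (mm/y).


Apply the mm/y weight-loss relation: CR = 87600 * W / (D * A * T)
Numerator: 87600 * 0.491 = 43011.6
Denominator: 4.6 * 97.6 * 245 = 109995.2
CR = 43011.6 / 109995.2 = 0.39103 mm/y

0.39103 mm/y


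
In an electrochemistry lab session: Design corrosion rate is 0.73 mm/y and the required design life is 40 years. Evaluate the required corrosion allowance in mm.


Corrosion allowance = CR × design life
CA = 0.73 * 40 = 29.2 mm

29.2 mm


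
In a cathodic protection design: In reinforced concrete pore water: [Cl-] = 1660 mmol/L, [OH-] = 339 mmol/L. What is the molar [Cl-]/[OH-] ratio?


Threshold parameter = [Cl-] / [OH-] (molar basis; both in mmol/L, so units cancel)
Ratio = 1660 / 339 = 4.9

4.9


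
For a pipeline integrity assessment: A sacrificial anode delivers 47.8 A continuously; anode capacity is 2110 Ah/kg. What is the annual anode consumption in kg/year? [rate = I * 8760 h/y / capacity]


Annual consumption = current * hours per year / capacity
Rate = 47.8 * 8760 / 2110 = 198.4 kg/year

198.4 kg/year


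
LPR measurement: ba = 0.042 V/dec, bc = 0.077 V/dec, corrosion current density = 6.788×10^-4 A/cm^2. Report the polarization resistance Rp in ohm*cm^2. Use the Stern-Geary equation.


Apply the Stern-Geary equation: Rp = ba*bc / (2.303*icorr*(ba+bc))
ba*bc = 0.042*0.077 = 0.003234
ba+bc = 0.119; 2.303*icorr*(ba+bc) = 2.303*6.788×10^-4*0.119 = 1.8602989×10^-4
Rp = 0.003234 / 1.8602989×10^-4 = 17.4 ohm*cm^2

17.4 ohm*cm^2


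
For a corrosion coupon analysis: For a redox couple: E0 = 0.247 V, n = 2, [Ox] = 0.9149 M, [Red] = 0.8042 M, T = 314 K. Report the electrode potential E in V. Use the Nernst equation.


Apply the Nernst equation: E = E0 + (RT/nF)*ln([Ox]/[Red])
Step 1: RT/nF = 8.314*314/(2*96485) = 0.01352851 V
Step 2: [Ox]/[Red] = 0.9149/0.8042 = 1.137652
Step 3: ln(1.137652) = 0.128966
Step 4: correction = 0.01352851 * 0.128966 = 0.0017 V
E = 0.247 + 0.0017 = 0.2487 V

0.2487 V


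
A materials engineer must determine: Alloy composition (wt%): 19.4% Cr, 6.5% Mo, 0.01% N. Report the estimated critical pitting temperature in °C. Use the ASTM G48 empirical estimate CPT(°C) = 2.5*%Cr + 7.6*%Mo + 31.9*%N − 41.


Apply the ASTM G48 empirical CPT estimate: CPT(°C) = 2.5*%Cr + 7.6*%Mo + 31.9*%N − 41
2.5*19.4 = 48.5; 7.6*6.5 = 49.4; 31.9*0.01 = 0.319
CPT = 48.5 + 49.4 + 0.319 − 41 = 57.219 °C
Rounded to 0.1 °C: CPT ≈ 57.2 °C

57.2 °C


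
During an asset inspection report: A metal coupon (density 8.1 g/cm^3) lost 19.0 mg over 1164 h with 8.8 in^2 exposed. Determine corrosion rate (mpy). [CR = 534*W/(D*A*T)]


Apply the mpy weight-loss relation: CR = 534 * W / (D * A * T)
Numerator: 534 * 19.0 = 10146.0
Denominator: 8.1 * 8.8 * 1164 = 82969.92
CR = 10146.0 / 82969.92 = 0.122 mpy

0.122 mpy


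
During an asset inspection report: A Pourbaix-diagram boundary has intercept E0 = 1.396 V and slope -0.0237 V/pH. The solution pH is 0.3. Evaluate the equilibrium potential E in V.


Apply the Pourbaix line equation: E = E0 + slope*pH
E = 1.396 + (-0.0237)*0.3 = 1.396 + (-0.00711) = 1.38889 V
Rounded to 4 decimal places: E = 1.3889 V

1.3889 V


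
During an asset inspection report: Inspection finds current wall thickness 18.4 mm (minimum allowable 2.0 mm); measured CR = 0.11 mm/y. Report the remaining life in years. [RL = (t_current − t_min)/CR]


Apply the remaining-life relation: RL = (t_current − t_min) / CR
RL = (18.4 − 2.0) / 0.11 = 16.4 / 0.11 = 149.1 years

149.1 years


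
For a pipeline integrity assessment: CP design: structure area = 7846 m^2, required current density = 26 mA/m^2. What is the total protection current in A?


I = area * current density, then convert mA → A (÷1000)
I = 7846 * 26 / 1000 = 204.0 A

204.0 A


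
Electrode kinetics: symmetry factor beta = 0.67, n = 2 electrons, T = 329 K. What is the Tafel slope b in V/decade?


Apply the Tafel slope relation: b = 2.303*R*T/(beta*n*F)
Numerator: 2.303 * 8.314 * 329 = 6299.41
Denominator: 0.67 * 2 * 96485 = 129289.9
b = 6299.41 / 129289.9 = 0.049 V/decade

0.049 V/decade


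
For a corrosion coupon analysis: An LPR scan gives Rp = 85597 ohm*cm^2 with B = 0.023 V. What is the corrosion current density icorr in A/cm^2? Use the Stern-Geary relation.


Apply the Stern-Geary relation: icorr = B / Rp
icorr = 0.023 / 85597 = 2.687×10^-7 A/cm^2

2.687×10^-7 A/cm^2


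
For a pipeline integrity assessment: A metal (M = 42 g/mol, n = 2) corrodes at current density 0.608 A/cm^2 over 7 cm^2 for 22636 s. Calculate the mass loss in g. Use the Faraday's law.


Apply Faraday's law: m = i*A*t*M / (n*F)
Total charge passed Q = i*A*t = 0.608*7*22636 = 96338.816 C
m = Q*M/(n*F) = 96338.816*42/(2*96485) = 20.968 g

20.968 g


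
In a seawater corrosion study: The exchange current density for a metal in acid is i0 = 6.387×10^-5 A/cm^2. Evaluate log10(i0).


i0 = 6.387×10^-5 A/cm^2
log10(i0) = -4.195

-4.195


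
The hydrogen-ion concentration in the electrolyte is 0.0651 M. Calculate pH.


pH = −log10[H+]
pH = −log10(0.0651) = 1.19

1.19
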